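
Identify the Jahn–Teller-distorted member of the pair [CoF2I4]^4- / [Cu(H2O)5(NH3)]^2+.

[CoF2I4]^4-: Ligand charges: each fluoride is −1; each iodide is −1. With an overall charge of −4 the cobalt centre must be in the +2 oxidation state. Co sits in group 9, so the d-electron count is 9 − 2 = 7. Fluoride and iodide are weak-field ligands for a first-row metal, so the complex is high-spin. The d⁷ configuration leaves the e_g set evenly filled (or empty) — no strong Jahn–Teller driving force.
[Cu(H2O)5(NH3)]^2+: Water is neutral; ammonia is neutral; balancing the +2 overall charge requires Cu(II). Copper is a group-11 element; Cu(II) is therefore d⁹. The t₂g⁶e_g³ configuration has an unevenly filled e_g set; the Jahn–Teller theorem predicts a tetragonal distortion (typically axial elongation) to lift the degeneracy.

[Cu(H2O)5(NH3)]^2+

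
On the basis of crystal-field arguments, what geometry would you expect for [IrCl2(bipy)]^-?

square planar

Ligand charges: each chloride is −1; 2,2′-bipyridine is neutral. With an overall charge of −1 the iridium centre must be in the +1 oxidation state.
Iridium is a group-9 element; Ir(I) is therefore d⁸.
Counting donor atoms: 2×chloride (monodentate) → 2 donors; 1×2,2′-bipyridine (bidentate) → 2 donors. Coordination number = 4.
A 5d d⁸ ion has a large crystal-field splitting; square planar leaves the high-energy d_{x²−y²} orbital empty and maximises CFSE.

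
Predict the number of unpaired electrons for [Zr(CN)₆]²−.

Ligand charges: each cyanide is −1. With an overall charge of −2 the zirconium centre must be in the +4 oxidation state.
Zr sits in group 4, so the d-electron count is 4 − 4 = 0.
In an octahedral field the d⁰ configuration is t₂g⁰e_g⁰, giving 0 unpaired electrons.

0 unpaired electrons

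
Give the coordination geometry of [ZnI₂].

linear

Summing ligand charges against the 0 overall charge gives an oxidation state of +2 for zinc.
Group 12 minus oxidation state 2 gives a d¹⁰ configuration.
With 2 monodentate ligands the coordination number is 2.
A d¹⁰ ion with only two ligands adopts a linear arrangement (sp hybridisation; no CFSE preference).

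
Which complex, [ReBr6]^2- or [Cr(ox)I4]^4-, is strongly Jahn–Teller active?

[ReBr6]^2-: Summing ligand charges against the −2 overall charge gives an oxidation state of +4 for rhenium. Rhenium is a group-7 element; Re(IV) is therefore d³. The d³ configuration leaves the e_g set evenly filled (or empty) — no strong Jahn–Teller driving force.
[Cr(ox)I4]^4-: Ligand charges: each oxalate is −2; each iodide is −1. With an overall charge of −4 the chromium centre must be in the +2 oxidation state. Cr sits in group 6, so the d-electron count is 6 − 2 = 4. Iodide and oxalate are weak-field ligands for a first-row metal, so the complex is high-spin. The t₂g³e_g¹ (high-spin) configuration has an unevenly filled e_g set; the Jahn–Teller theorem predicts a tetragonal distortion (typically axial elongation) to lift the degeneracy.

[Cr(ox)I4]^4-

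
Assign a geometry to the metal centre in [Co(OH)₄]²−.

tetrahedral

Ligand charges: each hydroxide is −1. With an overall charge of −2 the cobalt centre must be in the +2 oxidation state.
Co sits in group 9, so the d-electron count is 9 − 2 = 7.
Coordination number: 4.
Hydroxide is a weak-field ligand.
For a high-spin 3d d⁷ ion with weak-field ligands the small Δₜ gives little square-planar CFSE advantage, so four ligands adopt the sterically favoured tetrahedral geometry.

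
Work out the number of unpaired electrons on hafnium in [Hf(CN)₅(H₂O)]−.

0

Summing ligand charges against the −1 overall charge gives an oxidation state of +4 for hafnium.
Hf sits in group 4, so the d-electron count is 4 − 4 = 0.
In an octahedral field the d⁰ configuration is t₂g⁰e_g⁰, giving 0 unpaired electrons.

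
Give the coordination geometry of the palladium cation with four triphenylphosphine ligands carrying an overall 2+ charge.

Ligand charges: triphenylphosphine is neutral. With an overall charge of +2 the palladium centre must be in the +2 oxidation state.
Group 10 minus oxidation state 2 gives a d⁸ configuration.
Coordination number: 4.
A 4d d⁸ ion has a large crystal-field splitting; square planar leaves the high-energy d_{x²−y²} orbital empty and maximises CFSE.

square planar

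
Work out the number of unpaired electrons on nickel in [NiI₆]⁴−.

2 unpaired electrons

Summing ligand charges against the −4 overall charge gives an oxidation state of +2 for nickel.
Group 10 minus oxidation state 2 gives a d⁸ configuration.
In an octahedral field the d⁸ configuration is t₂g⁶e_g² (only one arrangement possible), giving 2 unpaired electrons.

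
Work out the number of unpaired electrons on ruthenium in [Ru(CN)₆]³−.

1 unpaired electron

Summing ligand charges against the −3 overall charge gives an oxidation state of +3 for ruthenium.
Ruthenium is a group-8 element; Ru(III) is therefore d⁵.
The spin state decides the count: a 4d ion has a large Δₒ and is invariably low-spin.
An octahedral low-spin d⁵ ion is t₂g⁵e_g⁰, giving 1 unpaired electron.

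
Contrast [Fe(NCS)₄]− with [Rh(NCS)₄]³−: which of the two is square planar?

For [Fe(NCS)₄]−: Ligand charges: each isothiocyanate is −1. With an overall charge of −1 the iron centre must be in the +3 oxidation state. Fe sits in group 8, so the d-electron count is 8 − 3 = 5. A high-spin d⁵ ion has zero CFSE in either geometry, so four ligands adopt the sterically favoured tetrahedral geometry. → tetrahedral.
For [Rh(NCS)₄]³−: Ligand charges: each isothiocyanate is −1. With an overall charge of −3 the rhodium centre must be in the +1 oxidation state. Group 9 minus oxidation state 1 gives a d⁸ configuration. A 4d d⁸ ion has a large crystal-field splitting; square planar leaves the high-energy d_{x²−y²} orbital empty and maximises CFSE. → square planar.

[Rh(NCS)₄]³−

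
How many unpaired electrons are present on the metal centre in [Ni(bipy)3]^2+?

2

Ligand charges: 2,2′-bipyridine is neutral. With an overall charge of +2 the nickel centre must be in the +2 oxidation state.
Group 10 minus oxidation state 2 gives a d⁸ configuration.
Counting donor atoms: 3×2,2′-bipyridine (bidentate) → 6 donors. Coordination number = 6.
In an octahedral field the d⁸ configuration is t₂g⁶e_g² (only one arrangement possible), giving 2 unpaired electrons.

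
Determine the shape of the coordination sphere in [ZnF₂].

Summing ligand charges against the 0 overall charge gives an oxidation state of +2 for zinc.
Zinc is a group-12 element; Zn(II) is therefore d¹⁰.
Coordination number: 2.
A d¹⁰ ion with only two ligands adopts a linear arrangement (sp hybridisation; no CFSE preference).

linear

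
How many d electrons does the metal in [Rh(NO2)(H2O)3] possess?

d⁸

Summing ligand charges against the 0 overall charge gives an oxidation state of +1 for rhodium.
Rh sits in group 9, so the d-electron count is 9 − 1 = 8.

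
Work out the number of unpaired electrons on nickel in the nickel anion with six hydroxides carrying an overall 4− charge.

Each hydroxide is −1; balancing the −4 overall charge requires Ni(II).
Ni sits in group 10, so the d-electron count is 10 − 2 = 8.
In an octahedral field the d⁸ configuration is t₂g⁶e_g² (only one arrangement possible), giving 2 unpaired electrons.

2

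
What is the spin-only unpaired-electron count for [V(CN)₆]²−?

1 unpaired electron

Summing ligand charges against the −2 overall charge gives an oxidation state of +4 for vanadium.
Group 5 minus oxidation state 4 gives a d¹ configuration.
In an octahedral field the d¹ configuration is t₂g¹e_g⁰ (only one arrangement possible), giving 1 unpaired electron.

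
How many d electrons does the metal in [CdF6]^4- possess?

Summing ligand charges against the −4 overall charge gives an oxidation state of +2 for cadmium.
Group 12 minus oxidation state 2 gives a d¹⁰ configuration.

d¹⁰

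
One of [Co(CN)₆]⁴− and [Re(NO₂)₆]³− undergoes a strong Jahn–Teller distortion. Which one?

[Co(CN)₆]⁴−: Each cyanide is −1; balancing the −4 overall charge requires Co(II). Cobalt is a group-9 element; Co(II) is therefore d⁷. Cyanide is a strong-field ligand (high in the spectrochemical series) for a first-row metal, so the complex is low-spin. The t₂g⁶e_g¹ (low-spin) configuration has an unevenly filled e_g set; the Jahn–Teller theorem predicts a tetragonal distortion (typically axial elongation) to lift the degeneracy.
[Re(NO₂)₆]³−: Each nitro (N-bound nitrite) is −1; balancing the −3 overall charge requires Re(III). Rhenium is a group-7 element; Re(III) is therefore d⁴. A 5d ion has a large Δₒ and is invariably low-spin. The d⁴ configuration leaves the e_g set evenly filled (or empty) — no strong Jahn–Teller driving force.

[Co(CN)₆]⁴−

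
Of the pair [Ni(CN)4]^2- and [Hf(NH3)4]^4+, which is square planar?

For [Ni(CN)4]^2-: Ligand charges: each cyanide is −1. With an overall charge of −2 the nickel centre must be in the +2 oxidation state. Group 10 minus oxidation state 2 gives a d⁸ configuration. Cyanide is a strong-field ligand (high in the spectrochemical series). A 3d d⁸ ion with strong-field ligands gains enough CFSE to favour square planar over tetrahedral. → square planar.
For [Hf(NH3)4]^4+: Ligand charges: ammonia is neutral. With an overall charge of +4 the hafnium centre must be in the +4 oxidation state. Hf sits in group 4, so the d-electron count is 4 − 4 = 0. A d⁰ ion has no crystal-field stabilisation preference between square planar and tetrahedral, so four ligands adopt the sterically favoured tetrahedral geometry. → tetrahedral.

[Ni(CN)4]^2-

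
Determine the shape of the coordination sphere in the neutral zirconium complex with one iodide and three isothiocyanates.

tetrahedral

Each iodide is −1; each isothiocyanate is −1; balancing the 0 overall charge requires Zr(IV).
Group 4 minus oxidation state 4 gives a d⁰ configuration.
Coordination number: 4.
A d⁰ ion has no crystal-field stabilisation preference between square planar and tetrahedral, so four ligands adopt the sterically favoured tetrahedral geometry.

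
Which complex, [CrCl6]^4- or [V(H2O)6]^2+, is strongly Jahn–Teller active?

[CrCl6]^4-

[CrCl6]^4-: Ligand charges: each chloride is −1. With an overall charge of −4 the chromium centre must be in the +2 oxidation state. Chromium is a group-6 element; Cr(II) is therefore d⁴. Chloride is a weak-field ligand for a first-row metal, so the complex is high-spin. The t₂g³e_g¹ (high-spin) configuration has an unevenly filled e_g set; the Jahn–Teller theorem predicts a tetragonal distortion (typically axial elongation) to lift the degeneracy.
[V(H2O)6]^2+: Summing ligand charges against the +2 overall charge gives an oxidation state of +2 for vanadium. V sits in group 5, so the d-electron count is 5 − 2 = 3. The d³ configuration leaves the e_g set evenly filled (or empty) — no strong Jahn–Teller driving force.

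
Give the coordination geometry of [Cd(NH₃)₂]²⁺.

linear

Ammonia is neutral; balancing the +2 overall charge requires Cd(II).
Cd sits in group 12, so the d-electron count is 12 − 2 = 10.
With 2 monodentate ligands the coordination number is 2.
A d¹⁰ ion with only two ligands adopts a linear arrangement (sp hybridisation; no CFSE preference).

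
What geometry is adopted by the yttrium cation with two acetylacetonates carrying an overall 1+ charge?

tetrahedral

Summing ligand charges against the +1 overall charge gives an oxidation state of +3 for yttrium.
Group 3 minus oxidation state 3 gives a d⁰ configuration.
Counting donor atoms: 2×acetylacetonate (bidentate) → 4 donors. Coordination number = 4.
A d⁰ ion has no crystal-field stabilisation preference between square planar and tetrahedral, so four ligands adopt the sterically favoured tetrahedral geometry.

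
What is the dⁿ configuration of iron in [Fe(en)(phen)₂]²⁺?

d⁶

Ethylenediamine is neutral; 1,10-phenanthroline is neutral; balancing the +2 overall charge requires Fe(II).
Fe sits in group 8, so the d-electron count is 8 − 2 = 6.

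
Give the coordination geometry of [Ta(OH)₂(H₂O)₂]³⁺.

Summing ligand charges against the +3 overall charge gives an oxidation state of +5 for tantalum.
Group 5 minus oxidation state 5 gives a d⁰ configuration.
With 4 monodentate ligands the coordination number is 4.
A d⁰ ion has no crystal-field stabilisation preference between square planar and tetrahedral, so four ligands adopt the sterically favoured tetrahedral geometry.

tetrahedral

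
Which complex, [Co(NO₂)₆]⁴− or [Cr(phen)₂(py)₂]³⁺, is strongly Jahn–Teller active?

[Co(NO₂)₆]⁴−: Summing ligand charges against the −4 overall charge gives an oxidation state of +2 for cobalt. Co sits in group 9, so the d-electron count is 9 − 2 = 7. Nitro (N-bound nitrite) is a strong-field ligand (high in the spectrochemical series) for a first-row metal, so the complex is low-spin. The t₂g⁶e_g¹ (low-spin) configuration has an unevenly filled e_g set; the Jahn–Teller theorem predicts a tetragonal distortion (typically axial elongation) to lift the degeneracy.
[Cr(phen)₂(py)₂]³⁺: 1,10-phenanthroline is neutral; pyridine is neutral; balancing the +3 overall charge requires Cr(III). Group 6 minus oxidation state 3 gives a d³ configuration. The d³ configuration leaves the e_g set evenly filled (or empty) — no strong Jahn–Teller driving force.

[Co(NO₂)₆]⁴−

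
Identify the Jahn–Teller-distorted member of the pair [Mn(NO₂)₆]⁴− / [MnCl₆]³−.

[MnCl₆]³−

[Mn(NO₂)₆]⁴−: Summing ligand charges against the −4 overall charge gives an oxidation state of +2 for manganese. Manganese is a group-7 element; Mn(II) is therefore d⁵. Nitro (N-bound nitrite) is a strong-field ligand (high in the spectrochemical series) for a first-row metal, so the complex is low-spin. The d⁵ configuration leaves the e_g set evenly filled (or empty) — no strong Jahn–Teller driving force.
[MnCl₆]³−: Ligand charges: each chloride is −1. With an overall charge of −3 the manganese centre must be in the +3 oxidation state. Mn sits in group 7, so the d-electron count is 7 − 3 = 4. Chloride is a weak-field ligand for a first-row metal, so the complex is high-spin. The t₂g³e_g¹ (high-spin) configuration has an unevenly filled e_g set; the Jahn–Teller theorem predicts a tetragonal distortion (typically axial elongation) to lift the degeneracy.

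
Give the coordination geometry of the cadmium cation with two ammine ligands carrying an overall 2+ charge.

linear

Ammonia is neutral; balancing the +2 overall charge requires Cd(II).
Cadmium is a group-12 element; Cd(II) is therefore d¹⁰.
Coordination number: 2.
A d¹⁰ ion with only two ligands adopts a linear arrangement (sp hybridisation; no CFSE preference).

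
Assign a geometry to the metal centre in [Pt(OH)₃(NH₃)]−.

square planar

Each hydroxide is −1; ammonia is neutral; balancing the −1 overall charge requires Pt(II).
Pt sits in group 10, so the d-electron count is 10 − 2 = 8.
Coordination number: 4.
A 5d d⁸ ion has a large crystal-field splitting; square planar leaves the high-energy d_{x²−y²} orbital empty and maximises CFSE.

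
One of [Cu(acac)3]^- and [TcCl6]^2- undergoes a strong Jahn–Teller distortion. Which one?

[Cu(acac)3]^-

[Cu(acac)3]^-: Summing ligand charges against the −1 overall charge gives an oxidation state of +2 for copper. Cu sits in group 11, so the d-electron count is 11 − 2 = 9. The t₂g⁶e_g³ configuration has an unevenly filled e_g set; the Jahn–Teller theorem predicts a tetragonal distortion (typically axial elongation) to lift the degeneracy.
[TcCl6]^2-: Ligand charges: each chloride is −1. With an overall charge of −2 the technetium centre must be in the +4 oxidation state. Technetium is a group-7 element; Tc(IV) is therefore d³. The d³ configuration leaves the e_g set evenly filled (or empty) — no strong Jahn–Teller driving force.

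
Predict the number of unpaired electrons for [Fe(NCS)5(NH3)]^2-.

5 unpaired electrons

Summing ligand charges against the −2 overall charge gives an oxidation state of +3 for iron.
Iron is a group-8 element; Fe(III) is therefore d⁵.
The spin state decides the count: Isothiocyanate is a weak-field ligand for a first-row metal, so the complex is high-spin.
An octahedral high-spin d⁵ ion is t₂g³e_g², giving 5 unpaired electrons.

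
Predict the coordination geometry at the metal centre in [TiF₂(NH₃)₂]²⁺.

Ligand charges: each fluoride is −1; ammonia is neutral. With an overall charge of +2 the titanium centre must be in the +4 oxidation state.
Group 4 minus oxidation state 4 gives a d⁰ configuration.
With 4 monodentate ligands the coordination number is 4.
A d⁰ ion has no crystal-field stabilisation preference between square planar and tetrahedral, so four ligands adopt the sterically favoured tetrahedral geometry.

tetrahedral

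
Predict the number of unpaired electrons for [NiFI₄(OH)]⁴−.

Each fluoride is −1; each iodide is −1; each hydroxide is −1; balancing the −4 overall charge requires Ni(II).
Ni sits in group 10, so the d-electron count is 10 − 2 = 8.
In an octahedral field the d⁸ configuration is t₂g⁶e_g² (only one arrangement possible), giving 2 unpaired electrons.

2 unpaired electrons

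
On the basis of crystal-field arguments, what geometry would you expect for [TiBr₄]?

tetrahedral

Ligand charges: each bromide is −1. With an overall charge of 0 the titanium centre must be in the +4 oxidation state.
Group 4 minus oxidation state 4 gives a d⁰ configuration.
With 4 monodentate ligands the coordination number is 4.
A d⁰ ion has no crystal-field stabilisation preference between square planar and tetrahedral, so four ligands adopt the sterically favoured tetrahedral geometry.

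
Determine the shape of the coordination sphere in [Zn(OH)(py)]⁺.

Summing ligand charges against the +1 overall charge gives an oxidation state of +2 for zinc.
Group 12 minus oxidation state 2 gives a d¹⁰ configuration.
Coordination number: 2.
A d¹⁰ ion with only two ligands adopts a linear arrangement (sp hybridisation; no CFSE preference).

linear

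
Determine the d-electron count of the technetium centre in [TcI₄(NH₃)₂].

Summing ligand charges against the 0 overall charge gives an oxidation state of +4 for technetium.
Technetium is a group-7 element; Tc(IV) is therefore d³.

d³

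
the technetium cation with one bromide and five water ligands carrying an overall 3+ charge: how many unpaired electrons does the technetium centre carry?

3 unpaired electrons

Each bromide is −1; water is neutral; balancing the +3 overall charge requires Tc(IV).
Group 7 minus oxidation state 4 gives a d³ configuration.
In an octahedral field the d³ configuration is t₂g³e_g⁰ (only one arrangement possible), giving 3 unpaired electrons.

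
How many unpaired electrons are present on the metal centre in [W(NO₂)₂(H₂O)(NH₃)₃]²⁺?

2

Ligand charges: each nitro (N-bound nitrite) is −1; water is neutral; ammonia is neutral. With an overall charge of +2 the tungsten centre must be in the +4 oxidation state.
W sits in group 6, so the d-electron count is 6 − 4 = 2.
In an octahedral field the d² configuration is t₂g²e_g⁰ (only one arrangement possible), giving 2 unpaired electrons.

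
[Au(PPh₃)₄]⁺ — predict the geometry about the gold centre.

Summing ligand charges against the +1 overall charge gives an oxidation state of +1 for gold.
Group 11 minus oxidation state 1 gives a d¹⁰ configuration.
Coordination number: 4.
A d¹⁰ ion has no crystal-field stabilisation preference between square planar and tetrahedral, so four ligands adopt the sterically favoured tetrahedral geometry.

tetrahedral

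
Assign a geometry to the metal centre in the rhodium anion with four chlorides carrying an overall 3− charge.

square planar

Summing ligand charges against the −3 overall charge gives an oxidation state of +1 for rhodium.
Rh sits in group 9, so the d-electron count is 9 − 1 = 8.
Coordination number: 4.
A 4d d⁸ ion has a large crystal-field splitting; square planar leaves the high-energy d_{x²−y²} orbital empty and maximises CFSE.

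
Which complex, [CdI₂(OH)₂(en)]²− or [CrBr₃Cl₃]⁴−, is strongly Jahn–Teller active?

[CrBr₃Cl₃]⁴−

[CdI₂(OH)₂(en)]²−: Ligand charges: each iodide is −1; each hydroxide is −1; ethylenediamine is neutral. With an overall charge of −2 the cadmium centre must be in the +2 oxidation state. Cadmium is a group-12 element; Cd(II) is therefore d¹⁰. The d¹⁰ configuration leaves the e_g set evenly filled (or empty) — no strong Jahn–Teller driving force.
[CrBr₃Cl₃]⁴−: Each bromide is −1; each chloride is −1; balancing the −4 overall charge requires Cr(II). Group 6 minus oxidation state 2 gives a d⁴ configuration. Bromide and chloride are weak-field ligands for a first-row metal, so the complex is high-spin. The t₂g³e_g¹ (high-spin) configuration has an unevenly filled e_g set; the Jahn–Teller theorem predicts a tetragonal distortion (typically axial elongation) to lift the degeneracy.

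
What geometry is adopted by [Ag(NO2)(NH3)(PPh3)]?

Summing ligand charges against the 0 overall charge gives an oxidation state of +1 for silver.
Ag sits in group 11, so the d-electron count is 11 − 1 = 10.
With 3 monodentate ligands the coordination number is 3.
Three ligands around a d¹⁰ centre minimise repulsion in a trigonal-planar arrangement.

trigonal planar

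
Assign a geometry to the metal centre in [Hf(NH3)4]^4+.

tetrahedral

Ammonia is neutral; balancing the +4 overall charge requires Hf(IV).
Hafnium is a group-4 element; Hf(IV) is therefore d⁰.
With 4 monodentate ligands the coordination number is 4.
A d⁰ ion has no crystal-field stabilisation preference between square planar and tetrahedral, so four ligands adopt the sterically favoured tetrahedral geometry.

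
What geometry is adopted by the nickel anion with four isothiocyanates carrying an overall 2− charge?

tetrahedral

Summing ligand charges against the −2 overall charge gives an oxidation state of +2 for nickel.
Group 10 minus oxidation state 2 gives a d⁸ configuration.
Coordination number: 4.
Isothiocyanate is a weak-field ligand.
With weak-field ligands the CFSE gain from square planar is small, so a 3d d⁸ ion takes the sterically preferred tetrahedral geometry.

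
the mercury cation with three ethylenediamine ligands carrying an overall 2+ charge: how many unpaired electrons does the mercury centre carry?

0

Ligand charges: ethylenediamine is neutral. With an overall charge of +2 the mercury centre must be in the +2 oxidation state.
Group 12 minus oxidation state 2 gives a d¹⁰ configuration.
Counting donor atoms: 3×ethylenediamine (bidentate) → 6 donors. Coordination number = 6.
In an octahedral field the d¹⁰ configuration is t₂g⁶e_g⁴, giving 0 unpaired electrons.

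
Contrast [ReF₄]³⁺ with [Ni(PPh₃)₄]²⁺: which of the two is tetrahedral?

[ReF₄]³⁺

For [ReF₄]³⁺: Summing ligand charges against the +3 overall charge gives an oxidation state of +7 for rhenium. Group 7 minus oxidation state 7 gives a d⁰ configuration. A d⁰ ion has no crystal-field stabilisation preference between square planar and tetrahedral, so four ligands adopt the sterically favoured tetrahedral geometry. → tetrahedral.
For [Ni(PPh₃)₄]²⁺: Ligand charges: triphenylphosphine is neutral. With an overall charge of +2 the nickel centre must be in the +2 oxidation state. Group 10 minus oxidation state 2 gives a d⁸ configuration. Triphenylphosphine is a strong-field ligand (high in the spectrochemical series). A 3d d⁸ ion with strong-field ligands gains enough CFSE to favour square planar over tetrahedral. → square planar.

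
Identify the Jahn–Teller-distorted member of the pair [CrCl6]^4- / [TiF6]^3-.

[CrCl6]^4-

[CrCl6]^4-: Each chloride is −1; balancing the −4 overall charge requires Cr(II). Chromium is a group-6 element; Cr(II) is therefore d⁴. Chloride is a weak-field ligand for a first-row metal, so the complex is high-spin. The t₂g³e_g¹ (high-spin) configuration has an unevenly filled e_g set; the Jahn–Teller theorem predicts a tetragonal distortion (typically axial elongation) to lift the degeneracy.
[TiF6]^3-: Each fluoride is −1; balancing the −3 overall charge requires Ti(III). Group 4 minus oxidation state 3 gives a d¹ configuration. The d¹ configuration leaves the e_g set evenly filled (or empty) — no strong Jahn–Teller driving force.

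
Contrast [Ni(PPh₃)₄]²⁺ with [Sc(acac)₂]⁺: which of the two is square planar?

[Ni(PPh₃)₄]²⁺

For [Ni(PPh₃)₄]²⁺: Ligand charges: triphenylphosphine is neutral. With an overall charge of +2 the nickel centre must be in the +2 oxidation state. Nickel is a group-10 element; Ni(II) is therefore d⁸. Triphenylphosphine is a strong-field ligand (high in the spectrochemical series). A 3d d⁸ ion with strong-field ligands gains enough CFSE to favour square planar over tetrahedral. → square planar.
For [Sc(acac)₂]⁺: Ligand charges: each acetylacetonate is −1. With an overall charge of +1 the scandium centre must be in the +3 oxidation state. Group 3 minus oxidation state 3 gives a d⁰ configuration. A d⁰ ion has no crystal-field stabilisation preference between square planar and tetrahedral, so four ligands adopt the sterically favoured tetrahedral geometry. → tetrahedral.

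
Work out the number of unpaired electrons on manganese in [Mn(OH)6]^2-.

Summing ligand charges against the −2 overall charge gives an oxidation state of +4 for manganese.
Group 7 minus oxidation state 4 gives a d³ configuration.
In an octahedral field the d³ configuration is t₂g³e_g⁰ (only one arrangement possible), giving 3 unpaired electrons.

3 unpaired electrons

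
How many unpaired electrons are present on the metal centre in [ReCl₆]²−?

Ligand charges: each chloride is −1. With an overall charge of −2 the rhenium centre must be in the +4 oxidation state.
Rhenium is a group-7 element; Re(IV) is therefore d³.
In an octahedral field the d³ configuration is t₂g³e_g⁰ (only one arrangement possible), giving 3 unpaired electrons.

3 unpaired electrons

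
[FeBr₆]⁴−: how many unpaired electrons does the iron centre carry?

Summing ligand charges against the −4 overall charge gives an oxidation state of +2 for iron.
Group 8 minus oxidation state 2 gives a d⁶ configuration.
The spin state decides the count: Bromide is a weak-field ligand for a first-row metal, so the complex is high-spin.
An octahedral high-spin d⁶ ion is t₂g⁴e_g², giving 4 unpaired electrons.

4 unpaired electrons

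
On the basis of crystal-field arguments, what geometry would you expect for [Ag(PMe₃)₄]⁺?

tetrahedral

Summing ligand charges against the +1 overall charge gives an oxidation state of +1 for silver.
Ag sits in group 11, so the d-electron count is 11 − 1 = 10.
Coordination number: 4.
A d¹⁰ ion has no crystal-field stabilisation preference between square planar and tetrahedral, so four ligands adopt the sterically favoured tetrahedral geometry.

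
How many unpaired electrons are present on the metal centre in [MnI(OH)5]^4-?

Summing ligand charges against the −4 overall charge gives an oxidation state of +2 for manganese.
Manganese is a group-7 element; Mn(II) is therefore d⁵.
The spin state decides the count: Hydroxide and iodide are weak-field ligands for a first-row metal, so the complex is high-spin.
An octahedral high-spin d⁵ ion is t₂g³e_g², giving 5 unpaired electrons.

5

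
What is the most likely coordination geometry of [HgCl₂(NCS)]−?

Each chloride is −1; each isothiocyanate is −1; balancing the −1 overall charge requires Hg(II).
Mercury is a group-12 element; Hg(II) is therefore d¹⁰.
With 3 monodentate ligands the coordination number is 3.
Three ligands around a d¹⁰ centre minimise repulsion in a trigonal-planar arrangement.

trigonal planar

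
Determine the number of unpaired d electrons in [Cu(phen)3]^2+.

Summing ligand charges against the +2 overall charge gives an oxidation state of +2 for copper.
Copper is a group-11 element; Cu(II) is therefore d⁹.
Counting donor atoms: 3×1,10-phenanthroline (bidentate) → 6 donors. Coordination number = 6.
In an octahedral field the d⁹ configuration is t₂g⁶e_g³ (only one arrangement possible), giving 1 unpaired electron.

1 unpaired electron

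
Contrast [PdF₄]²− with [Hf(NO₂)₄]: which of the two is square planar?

For [PdF₄]²−: Summing ligand charges against the −2 overall charge gives an oxidation state of +2 for palladium. Pd sits in group 10, so the d-electron count is 10 − 2 = 8. A 4d d⁸ ion has a large crystal-field splitting; square planar leaves the high-energy d_{x²−y²} orbital empty and maximises CFSE. → square planar.
For [Hf(NO₂)₄]: Each nitro (N-bound nitrite) is −1; balancing the 0 overall charge requires Hf(IV). Group 4 minus oxidation state 4 gives a d⁰ configuration. A d⁰ ion has no crystal-field stabilisation preference between square planar and tetrahedral, so four ligands adopt the sterically favoured tetrahedral geometry. → tetrahedral.

[PdF₄]²−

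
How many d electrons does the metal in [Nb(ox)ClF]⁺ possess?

d0

Summing ligand charges against the +1 overall charge gives an oxidation state of +5 for niobium.
Group 5 minus oxidation state 5 gives a d⁰ configuration.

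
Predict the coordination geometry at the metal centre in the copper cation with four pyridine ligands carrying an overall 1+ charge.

Pyridine is neutral; balancing the +1 overall charge requires Cu(I).
Cu sits in group 11, so the d-electron count is 11 − 1 = 10.
With 4 monodentate ligands the coordination number is 4.
A d¹⁰ ion has no crystal-field stabilisation preference between square planar and tetrahedral, so four ligands adopt the sterically favoured tetrahedral geometry.

tetrahedral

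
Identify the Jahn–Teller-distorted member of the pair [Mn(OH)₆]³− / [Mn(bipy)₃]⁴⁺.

[Mn(OH)₆]³−: Summing ligand charges against the −3 overall charge gives an oxidation state of +3 for manganese. Mn sits in group 7, so the d-electron count is 7 − 3 = 4. Hydroxide is a weak-field ligand for a first-row metal, so the complex is high-spin. The t₂g³e_g¹ (high-spin) configuration has an unevenly filled e_g set; the Jahn–Teller theorem predicts a tetragonal distortion (typically axial elongation) to lift the degeneracy.
[Mn(bipy)₃]⁴⁺: Ligand charges: 2,2′-bipyridine is neutral. With an overall charge of +4 the manganese centre must be in the +4 oxidation state. Group 7 minus oxidation state 4 gives a d³ configuration. The d³ configuration leaves the e_g set evenly filled (or empty) — no strong Jahn–Teller driving force.

[Mn(OH)₆]³−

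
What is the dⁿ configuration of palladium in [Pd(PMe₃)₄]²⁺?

Trimethylphosphine is neutral; balancing the +2 overall charge requires Pd(II).
Pd sits in group 10, so the d-electron count is 10 − 2 = 8.

d8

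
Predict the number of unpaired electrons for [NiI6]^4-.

2 unpaired electrons

Ligand charges: each iodide is −1. With an overall charge of −4 the nickel centre must be in the +2 oxidation state.
Group 10 minus oxidation state 2 gives a d⁸ configuration.
In an octahedral field the d⁸ configuration is t₂g⁶e_g² (only one arrangement possible), giving 2 unpaired electrons.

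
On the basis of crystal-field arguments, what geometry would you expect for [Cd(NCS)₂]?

linear

Summing ligand charges against the 0 overall charge gives an oxidation state of +2 for cadmium.
Group 12 minus oxidation state 2 gives a d¹⁰ configuration.
Coordination number: 2.
A d¹⁰ ion with only two ligands adopts a linear arrangement (sp hybridisation; no CFSE preference).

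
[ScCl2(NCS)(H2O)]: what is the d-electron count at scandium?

d0

Each chloride is −1; each isothiocyanate is −1; water is neutral; balancing the 0 overall charge requires Sc(III).
Group 3 minus oxidation state 3 gives a d⁰ configuration.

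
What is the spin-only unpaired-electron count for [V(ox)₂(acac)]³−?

Ligand charges: each oxalate is −2; each acetylacetonate is −1. With an overall charge of −3 the vanadium centre must be in the +2 oxidation state.
Group 5 minus oxidation state 2 gives a d³ configuration.
Counting donor atoms: 2×oxalate (bidentate) → 4 donors; 1×acetylacetonate (bidentate) → 2 donors. Coordination number = 6.
In an octahedral field the d³ configuration is t₂g³e_g⁰ (only one arrangement possible), giving 3 unpaired electrons.

3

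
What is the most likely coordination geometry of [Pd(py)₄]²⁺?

Pyridine is neutral; balancing the +2 overall charge requires Pd(II).
Group 10 minus oxidation state 2 gives a d⁸ configuration.
Coordination number: 4.
A 4d d⁸ ion has a large crystal-field splitting; square planar leaves the high-energy d_{x²−y²} orbital empty and maximises CFSE.

square planar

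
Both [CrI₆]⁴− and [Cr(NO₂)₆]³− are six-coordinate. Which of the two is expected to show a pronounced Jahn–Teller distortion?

[CrI₆]⁴−

[CrI₆]⁴−: Summing ligand charges against the −4 overall charge gives an oxidation state of +2 for chromium. Chromium is a group-6 element; Cr(II) is therefore d⁴. Iodide is a weak-field ligand for a first-row metal, so the complex is high-spin. The t₂g³e_g¹ (high-spin) configuration has an unevenly filled e_g set; the Jahn–Teller theorem predicts a tetragonal distortion (typically axial elongation) to lift the degeneracy.
[Cr(NO₂)₆]³−: Summing ligand charges against the −3 overall charge gives an oxidation state of +3 for chromium. Group 6 minus oxidation state 3 gives a d³ configuration. The d³ configuration leaves the e_g set evenly filled (or empty) — no strong Jahn–Teller driving force.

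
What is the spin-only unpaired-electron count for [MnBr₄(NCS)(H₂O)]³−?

5 unpaired electrons

Summing ligand charges against the −3 overall charge gives an oxidation state of +2 for manganese.
Mn sits in group 7, so the d-electron count is 7 − 2 = 5.
The spin state decides the count: Bromide and isothiocyanate are weak-field ligands for a first-row metal, so the complex is high-spin.
An octahedral high-spin d⁵ ion is t₂g³e_g², giving 5 unpaired electrons.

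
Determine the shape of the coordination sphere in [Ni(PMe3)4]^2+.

square planar

Trimethylphosphine is neutral; balancing the +2 overall charge requires Ni(II).
Ni sits in group 10, so the d-electron count is 10 − 2 = 8.
With 4 monodentate ligands the coordination number is 4.
Trimethylphosphine is a strong-field ligand (high in the spectrochemical series).
A 3d d⁸ ion with strong-field ligands gains enough CFSE to favour square planar over tetrahedral.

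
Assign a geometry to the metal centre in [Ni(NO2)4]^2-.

Summing ligand charges against the −2 overall charge gives an oxidation state of +2 for nickel.
Group 10 minus oxidation state 2 gives a d⁸ configuration.
Coordination number: 4.
Nitro (N-bound nitrite) is a strong-field ligand (high in the spectrochemical series).
A 3d d⁸ ion with strong-field ligands gains enough CFSE to favour square planar over tetrahedral.

square planar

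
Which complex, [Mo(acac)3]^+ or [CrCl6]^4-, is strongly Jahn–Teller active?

[Mo(acac)3]^+: Each acetylacetonate is −1; balancing the +1 overall charge requires Mo(IV). Mo sits in group 6, so the d-electron count is 6 − 4 = 2. The d² configuration leaves the e_g set evenly filled (or empty) — no strong Jahn–Teller driving force.
[CrCl6]^4-: Each chloride is −1; balancing the −4 overall charge requires Cr(II). Chromium is a group-6 element; Cr(II) is therefore d⁴. Chloride is a weak-field ligand for a first-row metal, so the complex is high-spin. The t₂g³e_g¹ (high-spin) configuration has an unevenly filled e_g set; the Jahn–Teller theorem predicts a tetragonal distortion (typically axial elongation) to lift the degeneracy.

[CrCl6]^4-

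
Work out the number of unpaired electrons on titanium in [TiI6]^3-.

1

Each iodide is −1; balancing the −3 overall charge requires Ti(III).
Titanium is a group-4 element; Ti(III) is therefore d¹.
In an octahedral field the d¹ configuration is t₂g¹e_g⁰ (only one arrangement possible), giving 1 unpaired electron.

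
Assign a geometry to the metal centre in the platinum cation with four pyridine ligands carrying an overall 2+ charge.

square planar

Ligand charges: pyridine is neutral. With an overall charge of +2 the platinum centre must be in the +2 oxidation state.
Pt sits in group 10, so the d-electron count is 10 − 2 = 8.
With 4 monodentate ligands the coordination number is 4.
A 5d d⁸ ion has a large crystal-field splitting; square planar leaves the high-energy d_{x²−y²} orbital empty and maximises CFSE.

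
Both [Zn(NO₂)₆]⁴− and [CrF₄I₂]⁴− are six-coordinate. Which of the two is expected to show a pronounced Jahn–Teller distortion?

[CrF₄I₂]⁴−

[Zn(NO₂)₆]⁴−: Summing ligand charges against the −4 overall charge gives an oxidation state of +2 for zinc. Group 12 minus oxidation state 2 gives a d¹⁰ configuration. The d¹⁰ configuration leaves the e_g set evenly filled (or empty) — no strong Jahn–Teller driving force.
[CrF₄I₂]⁴−: Each fluoride is −1; each iodide is −1; balancing the −4 overall charge requires Cr(II). Cr sits in group 6, so the d-electron count is 6 − 2 = 4. Fluoride and iodide are weak-field ligands for a first-row metal, so the complex is high-spin. The t₂g³e_g¹ (high-spin) configuration has an unevenly filled e_g set; the Jahn–Teller theorem predicts a tetragonal distortion (typically axial elongation) to lift the degeneracy.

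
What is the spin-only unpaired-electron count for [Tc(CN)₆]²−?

Summing ligand charges against the −2 overall charge gives an oxidation state of +4 for technetium.
Technetium is a group-7 element; Tc(IV) is therefore d³.
In an octahedral field the d³ configuration is t₂g³e_g⁰ (only one arrangement possible), giving 3 unpaired electrons.

3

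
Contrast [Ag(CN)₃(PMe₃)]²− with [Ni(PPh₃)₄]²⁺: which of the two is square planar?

For [Ag(CN)₃(PMe₃)]²−: Ligand charges: each cyanide is −1; trimethylphosphine is neutral. With an overall charge of −2 the silver centre must be in the +1 oxidation state. Silver is a group-11 element; Ag(I) is therefore d¹⁰. A d¹⁰ ion has no crystal-field stabilisation preference between square planar and tetrahedral, so four ligands adopt the sterically favoured tetrahedral geometry. → tetrahedral.
For [Ni(PPh₃)₄]²⁺: Summing ligand charges against the +2 overall charge gives an oxidation state of +2 for nickel. Group 10 minus oxidation state 2 gives a d⁸ configuration. Triphenylphosphine is a strong-field ligand (high in the spectrochemical series). A 3d d⁸ ion with strong-field ligands gains enough CFSE to favour square planar over tetrahedral. → square planar.

[Ni(PPh₃)₄]²⁺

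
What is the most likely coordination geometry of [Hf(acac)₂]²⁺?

Each acetylacetonate is −1; balancing the +2 overall charge requires Hf(IV).
Hafnium is a group-4 element; Hf(IV) is therefore d⁰.
Counting donor atoms: 2×acetylacetonate (bidentate) → 4 donors. Coordination number = 4.
A d⁰ ion has no crystal-field stabilisation preference between square planar and tetrahedral, so four ligands adopt the sterically favoured tetrahedral geometry.

tetrahedral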